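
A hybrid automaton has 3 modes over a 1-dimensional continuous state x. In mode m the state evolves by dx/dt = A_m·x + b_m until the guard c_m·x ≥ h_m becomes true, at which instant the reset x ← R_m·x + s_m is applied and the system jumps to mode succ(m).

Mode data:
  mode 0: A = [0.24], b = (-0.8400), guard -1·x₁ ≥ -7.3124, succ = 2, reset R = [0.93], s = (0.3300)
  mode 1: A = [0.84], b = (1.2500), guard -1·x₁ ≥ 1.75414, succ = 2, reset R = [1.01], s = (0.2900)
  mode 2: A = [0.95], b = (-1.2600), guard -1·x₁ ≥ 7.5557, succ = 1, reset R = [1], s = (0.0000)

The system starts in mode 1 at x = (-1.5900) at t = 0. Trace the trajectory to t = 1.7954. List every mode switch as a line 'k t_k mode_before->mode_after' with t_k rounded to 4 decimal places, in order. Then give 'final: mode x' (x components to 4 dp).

1 1.1424 1->2
final: 2 -3.8953

Mode 1: guard c·x = 1.7541 hit at Δt = 1.1424 (t = 1.1424), x⁻ = (-1.7541) → reset → x⁺ = (-1.4817), jump to mode 2
Mode 2: flow for 0.6530 to horizon, guard not reached → x = (-3.8953)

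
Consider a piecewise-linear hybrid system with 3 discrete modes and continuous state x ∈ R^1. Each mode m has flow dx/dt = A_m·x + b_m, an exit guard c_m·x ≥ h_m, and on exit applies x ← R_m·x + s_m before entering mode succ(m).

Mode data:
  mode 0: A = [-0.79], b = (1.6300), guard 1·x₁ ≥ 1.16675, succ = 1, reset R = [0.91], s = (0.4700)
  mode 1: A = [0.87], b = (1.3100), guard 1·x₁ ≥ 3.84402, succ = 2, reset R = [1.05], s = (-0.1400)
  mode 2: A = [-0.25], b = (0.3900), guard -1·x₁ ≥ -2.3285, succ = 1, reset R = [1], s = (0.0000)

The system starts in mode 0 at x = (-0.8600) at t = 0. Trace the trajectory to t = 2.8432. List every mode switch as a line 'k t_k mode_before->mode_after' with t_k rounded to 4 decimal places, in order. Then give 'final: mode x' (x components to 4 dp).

Mode 0: guard c·x = 1.1667 hit at Δt = 1.4961 (t = 1.4961), x⁻ = (1.1667) → reset → x⁺ = (1.5317), jump to mode 1
Mode 1: guard c·x = 3.8440 hit at Δt = 0.6506 (t = 2.1467), x⁻ = (3.8440) → reset → x⁺ = (3.8962), jump to mode 2
Mode 2: flow for 0.6965 to horizon, guard not reached → x = (3.5229)

1 1.4961 0->1
2 2.1467 1->2
final: 2 3.5229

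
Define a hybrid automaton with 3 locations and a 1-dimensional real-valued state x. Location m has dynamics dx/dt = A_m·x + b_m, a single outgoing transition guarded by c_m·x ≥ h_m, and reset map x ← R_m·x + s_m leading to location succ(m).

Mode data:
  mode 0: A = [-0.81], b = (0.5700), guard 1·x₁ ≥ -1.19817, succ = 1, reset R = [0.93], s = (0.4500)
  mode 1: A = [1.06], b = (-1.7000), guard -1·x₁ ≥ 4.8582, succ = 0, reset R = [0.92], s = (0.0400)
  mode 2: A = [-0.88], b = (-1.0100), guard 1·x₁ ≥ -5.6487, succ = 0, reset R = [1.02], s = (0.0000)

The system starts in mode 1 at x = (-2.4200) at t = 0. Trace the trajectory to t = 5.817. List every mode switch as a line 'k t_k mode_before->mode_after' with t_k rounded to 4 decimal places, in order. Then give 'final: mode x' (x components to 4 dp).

1 0.4469 1->0
2 1.6727 0->1
3 2.6604 1->0
4 3.8862 0->1
5 4.8740 1->0
final: 0 -1.6877

Mode 1: guard c·x = 4.8582 hit at Δt = 0.4469 (t = 0.4469), x⁻ = (-4.8582) → reset → x⁺ = (-4.4295), jump to mode 0
Mode 0: guard c·x = -1.1982 hit at Δt = 1.2258 (t = 1.6727), x⁻ = (-1.1982) → reset → x⁺ = (-0.6643), jump to mode 1
Mode 1: guard c·x = 4.8582 hit at Δt = 0.9877 (t = 2.6604), x⁻ = (-4.8582) → reset → x⁺ = (-4.4295), jump to mode 0
Mode 0: guard c·x = -1.1982 hit at Δt = 1.2258 (t = 3.8862), x⁻ = (-1.1982) → reset → x⁺ = (-0.6643), jump to mode 1
Mode 1: guard c·x = 4.8582 hit at Δt = 0.9877 (t = 4.8740), x⁻ = (-4.8582) → reset → x⁺ = (-4.4295), jump to mode 0
Mode 0: flow for 0.9430 to horizon, guard not reached → x = (-1.6877)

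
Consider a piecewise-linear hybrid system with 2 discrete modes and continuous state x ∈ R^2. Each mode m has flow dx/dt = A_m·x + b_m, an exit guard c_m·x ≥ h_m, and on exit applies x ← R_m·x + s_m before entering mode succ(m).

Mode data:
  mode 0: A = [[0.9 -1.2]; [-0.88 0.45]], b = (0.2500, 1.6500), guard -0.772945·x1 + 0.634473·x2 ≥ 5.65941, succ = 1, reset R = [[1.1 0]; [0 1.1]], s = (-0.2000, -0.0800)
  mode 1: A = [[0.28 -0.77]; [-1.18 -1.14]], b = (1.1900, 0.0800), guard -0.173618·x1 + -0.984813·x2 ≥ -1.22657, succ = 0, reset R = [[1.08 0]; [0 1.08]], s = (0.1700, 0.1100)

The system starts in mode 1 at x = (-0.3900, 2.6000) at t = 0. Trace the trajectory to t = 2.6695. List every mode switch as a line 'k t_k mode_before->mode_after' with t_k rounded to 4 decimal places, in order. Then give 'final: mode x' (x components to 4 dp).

1 0.9693 1->0
2 1.5890 0->1
final: 1 -9.4233 6.6514

Mode 1: guard c·x = -1.2266 hit at Δt = 0.9693 (t = 0.9693), x⁻ = (-0.7941, 1.3855) → reset → x⁺ = (-0.6876, 1.6063), jump to mode 0
Mode 0: guard c·x = 5.6594 hit at Δt = 0.6197 (t = 1.5890), x⁻ = (-3.6785, 4.4386) → reset → x⁺ = (-4.2463, 4.8024), jump to mode 1
Mode 1: flow for 1.0805 to horizon, guard not reached → x = (-9.4233, 6.6514)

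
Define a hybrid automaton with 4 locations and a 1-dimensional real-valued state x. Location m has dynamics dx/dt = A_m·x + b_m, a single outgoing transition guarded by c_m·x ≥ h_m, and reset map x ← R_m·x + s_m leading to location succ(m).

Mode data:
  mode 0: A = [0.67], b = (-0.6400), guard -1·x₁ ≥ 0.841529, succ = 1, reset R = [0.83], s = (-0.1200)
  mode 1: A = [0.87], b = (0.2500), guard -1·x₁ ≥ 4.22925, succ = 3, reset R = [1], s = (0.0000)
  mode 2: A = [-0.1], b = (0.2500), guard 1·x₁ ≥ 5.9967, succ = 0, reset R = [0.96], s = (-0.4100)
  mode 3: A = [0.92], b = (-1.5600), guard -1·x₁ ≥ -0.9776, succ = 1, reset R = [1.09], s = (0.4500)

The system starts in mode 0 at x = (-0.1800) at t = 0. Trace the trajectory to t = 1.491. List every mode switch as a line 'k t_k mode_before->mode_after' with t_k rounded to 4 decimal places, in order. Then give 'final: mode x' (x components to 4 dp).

Mode 0: guard c·x = 0.8415 hit at Δt = 0.6853 (t = 0.6853), x⁻ = (-0.8415) → reset → x⁺ = (-0.8185), jump to mode 1
Mode 1: flow for 0.8057 to horizon, guard not reached → x = (-1.3579)

1 0.6853 0->1
final: 1 -1.3579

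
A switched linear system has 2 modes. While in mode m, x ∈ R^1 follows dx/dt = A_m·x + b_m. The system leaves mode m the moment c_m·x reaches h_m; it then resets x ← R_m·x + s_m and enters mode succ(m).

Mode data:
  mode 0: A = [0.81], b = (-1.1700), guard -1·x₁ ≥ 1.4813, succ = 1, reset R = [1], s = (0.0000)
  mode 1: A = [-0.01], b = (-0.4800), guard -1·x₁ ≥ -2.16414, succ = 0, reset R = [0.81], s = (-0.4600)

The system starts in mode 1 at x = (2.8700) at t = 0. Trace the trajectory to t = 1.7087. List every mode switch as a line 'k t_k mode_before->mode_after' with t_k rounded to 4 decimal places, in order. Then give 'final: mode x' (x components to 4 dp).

1 1.3973 1->0
final: 0 1.2495

Mode 1: guard c·x = -2.1641 hit at Δt = 1.3973 (t = 1.3973), x⁻ = (2.1641) → reset → x⁺ = (1.2930), jump to mode 0
Mode 0: flow for 0.3114 to horizon, guard not reached → x = (1.2495)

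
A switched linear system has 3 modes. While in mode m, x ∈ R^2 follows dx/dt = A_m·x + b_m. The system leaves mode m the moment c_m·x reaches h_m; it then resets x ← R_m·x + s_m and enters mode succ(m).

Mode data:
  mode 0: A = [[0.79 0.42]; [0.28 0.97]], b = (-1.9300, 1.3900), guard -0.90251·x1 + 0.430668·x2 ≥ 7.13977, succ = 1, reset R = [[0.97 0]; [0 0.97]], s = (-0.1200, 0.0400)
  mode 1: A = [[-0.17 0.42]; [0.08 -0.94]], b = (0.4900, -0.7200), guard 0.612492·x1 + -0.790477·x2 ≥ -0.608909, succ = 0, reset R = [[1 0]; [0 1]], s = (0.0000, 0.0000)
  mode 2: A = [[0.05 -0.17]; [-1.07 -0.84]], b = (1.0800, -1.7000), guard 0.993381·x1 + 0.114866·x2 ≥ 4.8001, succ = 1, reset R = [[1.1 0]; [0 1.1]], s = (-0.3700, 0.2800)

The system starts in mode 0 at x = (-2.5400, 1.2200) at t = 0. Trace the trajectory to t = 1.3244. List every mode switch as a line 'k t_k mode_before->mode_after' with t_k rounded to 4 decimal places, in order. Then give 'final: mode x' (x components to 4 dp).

Mode 0: guard c·x = 7.1398 hit at Δt = 0.8689 (t = 0.8689), x⁻ = (-6.3905, 3.1864) → reset → x⁺ = (-6.3188, 3.1308), jump to mode 1
Mode 1: flow for 0.4555 to horizon, guard not reached → x = (-5.2097, 1.6048)

1 0.8689 0->1
final: 1 -5.2097 1.6048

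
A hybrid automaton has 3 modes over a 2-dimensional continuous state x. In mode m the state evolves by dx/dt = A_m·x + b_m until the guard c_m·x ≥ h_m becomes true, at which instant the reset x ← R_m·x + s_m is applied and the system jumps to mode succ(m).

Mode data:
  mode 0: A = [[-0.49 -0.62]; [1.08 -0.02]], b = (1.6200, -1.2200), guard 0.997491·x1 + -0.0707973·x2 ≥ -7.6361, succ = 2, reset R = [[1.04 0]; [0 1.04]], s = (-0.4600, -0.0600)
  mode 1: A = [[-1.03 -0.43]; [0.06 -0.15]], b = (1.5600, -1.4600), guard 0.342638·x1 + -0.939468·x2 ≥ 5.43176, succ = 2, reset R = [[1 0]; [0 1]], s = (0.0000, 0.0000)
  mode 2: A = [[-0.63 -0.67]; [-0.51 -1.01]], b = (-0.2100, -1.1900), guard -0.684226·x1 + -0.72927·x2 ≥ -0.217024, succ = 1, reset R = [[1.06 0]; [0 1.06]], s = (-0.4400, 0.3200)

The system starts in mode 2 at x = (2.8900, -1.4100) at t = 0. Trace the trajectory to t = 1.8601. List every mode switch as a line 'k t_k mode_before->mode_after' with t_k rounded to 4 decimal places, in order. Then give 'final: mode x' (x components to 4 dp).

Mode 2: guard c·x = -0.2170 hit at Δt = 0.7048 (t = 0.7048), x⁻ = (2.4009, -1.9551) → reset → x⁺ = (2.1050, -1.7524), jump to mode 1
Mode 1: flow for 1.1553 to horizon, guard not reached → x = (2.4037, -2.8795)

1 0.7048 2->1
final: 1 2.4037 -2.8795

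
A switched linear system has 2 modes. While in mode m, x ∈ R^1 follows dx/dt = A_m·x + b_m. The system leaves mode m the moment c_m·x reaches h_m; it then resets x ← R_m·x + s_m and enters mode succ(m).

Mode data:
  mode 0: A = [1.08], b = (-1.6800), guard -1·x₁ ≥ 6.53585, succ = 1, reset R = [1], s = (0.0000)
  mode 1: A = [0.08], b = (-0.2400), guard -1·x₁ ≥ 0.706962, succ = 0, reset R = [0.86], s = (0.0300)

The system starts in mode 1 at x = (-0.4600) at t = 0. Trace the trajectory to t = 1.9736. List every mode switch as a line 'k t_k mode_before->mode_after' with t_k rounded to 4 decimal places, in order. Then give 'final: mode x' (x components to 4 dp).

1 0.8618 1->0
final: 0 -5.5333

Mode 1: guard c·x = 0.7070 hit at Δt = 0.8618 (t = 0.8618), x⁻ = (-0.7070) → reset → x⁺ = (-0.5780), jump to mode 0
Mode 0: flow for 1.1118 to horizon, guard not reached → x = (-5.5333)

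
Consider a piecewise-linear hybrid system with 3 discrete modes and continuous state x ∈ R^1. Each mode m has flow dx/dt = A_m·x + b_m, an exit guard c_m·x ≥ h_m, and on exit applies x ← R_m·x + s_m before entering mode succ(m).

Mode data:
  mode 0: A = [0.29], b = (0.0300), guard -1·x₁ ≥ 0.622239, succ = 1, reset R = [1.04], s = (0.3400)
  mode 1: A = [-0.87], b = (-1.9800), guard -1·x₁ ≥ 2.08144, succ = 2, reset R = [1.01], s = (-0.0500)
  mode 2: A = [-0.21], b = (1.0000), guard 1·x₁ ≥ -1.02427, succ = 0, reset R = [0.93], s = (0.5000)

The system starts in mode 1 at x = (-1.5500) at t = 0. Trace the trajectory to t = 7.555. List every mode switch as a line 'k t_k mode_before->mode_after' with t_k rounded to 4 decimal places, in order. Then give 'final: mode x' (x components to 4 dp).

1 1.5142 1->2
2 2.3623 2->0
3 3.7280 0->1
4 6.3891 1->2
5 7.2372 2->0
final: 0 -0.4863

Mode 1: guard c·x = 2.0814 hit at Δt = 1.5142 (t = 1.5142), x⁻ = (-2.0814) → reset → x⁺ = (-2.1523), jump to mode 2
Mode 2: guard c·x = -1.0243 hit at Δt = 0.8481 (t = 2.3623), x⁻ = (-1.0243) → reset → x⁺ = (-0.4526), jump to mode 0
Mode 0: guard c·x = 0.6222 hit at Δt = 1.3658 (t = 3.7280), x⁻ = (-0.6222) → reset → x⁺ = (-0.3071), jump to mode 1
Mode 1: guard c·x = 2.0814 hit at Δt = 2.6611 (t = 6.3891), x⁻ = (-2.0814) → reset → x⁺ = (-2.1523), jump to mode 2
Mode 2: guard c·x = -1.0243 hit at Δt = 0.8481 (t = 7.2372), x⁻ = (-1.0243) → reset → x⁺ = (-0.4526), jump to mode 0
Mode 0: flow for 0.3178 to horizon, guard not reached → x = (-0.4863)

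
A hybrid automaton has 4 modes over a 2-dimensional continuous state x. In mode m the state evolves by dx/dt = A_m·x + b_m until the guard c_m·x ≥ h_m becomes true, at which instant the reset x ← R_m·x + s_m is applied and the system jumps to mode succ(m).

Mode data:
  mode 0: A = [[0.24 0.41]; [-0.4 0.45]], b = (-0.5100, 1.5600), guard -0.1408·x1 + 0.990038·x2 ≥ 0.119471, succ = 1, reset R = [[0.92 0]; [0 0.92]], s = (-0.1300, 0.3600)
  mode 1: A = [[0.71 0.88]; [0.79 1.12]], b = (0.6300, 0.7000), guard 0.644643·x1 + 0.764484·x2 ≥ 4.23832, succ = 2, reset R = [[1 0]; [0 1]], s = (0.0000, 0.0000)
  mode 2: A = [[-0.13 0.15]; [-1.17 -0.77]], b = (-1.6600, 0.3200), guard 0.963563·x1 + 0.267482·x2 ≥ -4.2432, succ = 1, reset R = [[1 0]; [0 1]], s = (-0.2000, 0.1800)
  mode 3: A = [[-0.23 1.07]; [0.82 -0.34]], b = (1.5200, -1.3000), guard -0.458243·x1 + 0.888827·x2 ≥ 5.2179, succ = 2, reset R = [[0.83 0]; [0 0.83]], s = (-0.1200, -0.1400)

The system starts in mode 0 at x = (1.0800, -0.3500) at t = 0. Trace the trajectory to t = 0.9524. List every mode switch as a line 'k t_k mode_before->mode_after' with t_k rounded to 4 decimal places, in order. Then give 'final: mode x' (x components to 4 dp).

Mode 0: guard c·x = 0.1195 hit at Δt = 0.5304 (t = 0.5304), x⁻ = (0.9218, 0.2518) → reset → x⁺ = (0.7181, 0.5916), jump to mode 1
Mode 1: flow for 0.4220 to horizon, guard not reached → x = (1.7529, 1.8094)

1 0.5304 0->1
final: 1 1.7529 1.8094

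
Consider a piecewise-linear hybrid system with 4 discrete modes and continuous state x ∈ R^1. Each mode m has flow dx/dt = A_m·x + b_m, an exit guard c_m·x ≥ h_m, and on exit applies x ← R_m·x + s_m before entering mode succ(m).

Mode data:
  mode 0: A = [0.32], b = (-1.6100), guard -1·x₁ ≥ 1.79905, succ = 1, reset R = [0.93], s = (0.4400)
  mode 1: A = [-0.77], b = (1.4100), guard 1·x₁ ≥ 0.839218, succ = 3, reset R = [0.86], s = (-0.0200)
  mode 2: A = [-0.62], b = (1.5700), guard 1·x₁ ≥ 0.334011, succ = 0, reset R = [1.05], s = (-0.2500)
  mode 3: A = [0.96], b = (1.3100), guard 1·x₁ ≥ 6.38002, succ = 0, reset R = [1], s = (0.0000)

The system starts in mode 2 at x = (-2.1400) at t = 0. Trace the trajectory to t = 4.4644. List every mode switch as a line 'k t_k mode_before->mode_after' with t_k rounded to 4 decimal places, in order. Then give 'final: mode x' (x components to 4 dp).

Mode 2: guard c·x = 0.3340 hit at Δt = 1.2161 (t = 1.2161), x⁻ = (0.3340) → reset → x⁺ = (0.1007), jump to mode 0
Mode 0: guard c·x = 1.7991 hit at Δt = 1.0185 (t = 2.2346), x⁻ = (-1.7991) → reset → x⁺ = (-1.2331), jump to mode 1
Mode 1: guard c·x = 0.8392 hit at Δt = 1.4648 (t = 3.6994), x⁻ = (0.8392) → reset → x⁺ = (0.7017), jump to mode 3
Mode 3: flow for 0.7650 to horizon, guard not reached → x = (2.9421)

1 1.2161 2->0
2 2.2346 0->1
3 3.6994 1->3
final: 3 2.9421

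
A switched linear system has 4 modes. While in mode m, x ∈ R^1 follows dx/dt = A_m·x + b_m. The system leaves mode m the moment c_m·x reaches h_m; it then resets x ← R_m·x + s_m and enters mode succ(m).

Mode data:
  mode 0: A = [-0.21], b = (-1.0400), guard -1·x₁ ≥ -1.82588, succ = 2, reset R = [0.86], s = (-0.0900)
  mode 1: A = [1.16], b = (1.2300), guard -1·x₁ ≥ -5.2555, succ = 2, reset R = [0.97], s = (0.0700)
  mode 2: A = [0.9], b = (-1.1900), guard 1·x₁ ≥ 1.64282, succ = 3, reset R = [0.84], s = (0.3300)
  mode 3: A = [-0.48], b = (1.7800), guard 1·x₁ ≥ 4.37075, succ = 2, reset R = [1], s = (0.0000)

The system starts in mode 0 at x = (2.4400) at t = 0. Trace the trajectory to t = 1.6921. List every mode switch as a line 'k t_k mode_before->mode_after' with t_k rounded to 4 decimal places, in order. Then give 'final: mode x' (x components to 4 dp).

Mode 0: guard c·x = -1.8259 hit at Δt = 0.4130 (t = 0.4130), x⁻ = (1.8259) → reset → x⁺ = (1.4803), jump to mode 2
Mode 2: guard c·x = 1.6428 hit at Δt = 0.7860 (t = 1.1990), x⁻ = (1.6428) → reset → x⁺ = (1.7100), jump to mode 3
Mode 3: flow for 0.4931 to horizon, guard not reached → x = (2.1312)

1 0.4130 0->2
2 1.1990 2->3
final: 3 2.1312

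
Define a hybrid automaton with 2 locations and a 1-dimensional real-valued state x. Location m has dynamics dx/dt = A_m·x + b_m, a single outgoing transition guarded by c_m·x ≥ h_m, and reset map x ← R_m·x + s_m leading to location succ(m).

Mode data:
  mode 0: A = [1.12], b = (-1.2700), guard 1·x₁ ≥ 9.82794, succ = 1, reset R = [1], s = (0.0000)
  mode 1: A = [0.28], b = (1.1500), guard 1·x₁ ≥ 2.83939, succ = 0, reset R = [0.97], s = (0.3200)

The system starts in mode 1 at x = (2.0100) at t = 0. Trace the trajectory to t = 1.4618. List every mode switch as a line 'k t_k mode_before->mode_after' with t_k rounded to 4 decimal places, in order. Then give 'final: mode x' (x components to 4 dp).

Mode 1: guard c·x = 2.8394 hit at Δt = 0.4541 (t = 0.4541), x⁻ = (2.8394) → reset → x⁺ = (3.0742), jump to mode 0
Mode 0: flow for 1.0077 to horizon, guard not reached → x = (7.1321)

1 0.4541 1->0
final: 0 7.1321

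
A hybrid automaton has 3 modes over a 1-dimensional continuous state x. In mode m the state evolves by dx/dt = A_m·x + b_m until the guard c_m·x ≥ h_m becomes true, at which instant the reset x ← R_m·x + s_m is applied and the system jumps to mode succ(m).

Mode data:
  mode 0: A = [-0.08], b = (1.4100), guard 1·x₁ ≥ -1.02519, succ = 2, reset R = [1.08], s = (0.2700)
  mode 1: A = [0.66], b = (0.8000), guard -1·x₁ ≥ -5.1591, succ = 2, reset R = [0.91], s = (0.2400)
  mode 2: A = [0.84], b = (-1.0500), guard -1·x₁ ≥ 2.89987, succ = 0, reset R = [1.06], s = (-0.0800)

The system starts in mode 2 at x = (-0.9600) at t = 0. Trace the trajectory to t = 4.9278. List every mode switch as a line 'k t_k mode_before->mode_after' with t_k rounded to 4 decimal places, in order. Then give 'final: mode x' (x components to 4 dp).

Mode 2: guard c·x = 2.8999 hit at Δt = 0.7501 (t = 0.7501), x⁻ = (-2.8999) → reset → x⁺ = (-3.1539), jump to mode 0
Mode 0: guard c·x = -1.0252 hit at Δt = 1.3510 (t = 2.1011), x⁻ = (-1.0252) → reset → x⁺ = (-0.8372), jump to mode 2
Mode 2: guard c·x = 2.8999 hit at Δt = 0.8182 (t = 2.9193), x⁻ = (-2.8999) → reset → x⁺ = (-3.1539), jump to mode 0
Mode 0: guard c·x = -1.0252 hit at Δt = 1.3510 (t = 4.2703), x⁻ = (-1.0252) → reset → x⁺ = (-0.8372), jump to mode 2
Mode 2: flow for 0.6575 to horizon, guard not reached → x = (-2.3761)

1 0.7501 2->0
2 2.1011 0->2
3 2.9193 2->0
4 4.2703 0->2
final: 2 -2.3761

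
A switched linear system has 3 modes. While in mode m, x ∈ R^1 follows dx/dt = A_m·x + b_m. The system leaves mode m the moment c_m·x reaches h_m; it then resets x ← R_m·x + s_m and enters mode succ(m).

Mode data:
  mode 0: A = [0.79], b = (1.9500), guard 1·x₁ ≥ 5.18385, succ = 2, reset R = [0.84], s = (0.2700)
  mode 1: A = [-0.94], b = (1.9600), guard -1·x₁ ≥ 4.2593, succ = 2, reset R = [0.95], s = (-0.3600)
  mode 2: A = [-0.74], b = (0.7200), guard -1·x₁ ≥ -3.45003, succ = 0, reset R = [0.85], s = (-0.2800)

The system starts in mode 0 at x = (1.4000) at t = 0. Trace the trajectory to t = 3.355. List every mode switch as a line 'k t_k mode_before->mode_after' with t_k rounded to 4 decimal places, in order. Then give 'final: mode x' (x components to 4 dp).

Mode 0: guard c·x = 5.1838 hit at Δt = 0.8635 (t = 0.8635), x⁻ = (5.1838) → reset → x⁺ = (4.6244), jump to mode 2
Mode 2: guard c·x = -3.4500 hit at Δt = 0.5244 (t = 1.3879), x⁻ = (3.4500) → reset → x⁺ = (2.6525), jump to mode 0
Mode 0: guard c·x = 5.1838 hit at Δt = 0.5084 (t = 1.8963), x⁻ = (5.1838) → reset → x⁺ = (4.6244), jump to mode 2
Mode 2: guard c·x = -3.4500 hit at Δt = 0.5244 (t = 2.4207), x⁻ = (3.4500) → reset → x⁺ = (2.6525), jump to mode 0
Mode 0: guard c·x = 5.1838 hit at Δt = 0.5084 (t = 2.9292), x⁻ = (5.1838) → reset → x⁺ = (4.6244), jump to mode 2
Mode 2: flow for 0.4258 to horizon, guard not reached → x = (3.6375)

1 0.8635 0->2
2 1.3879 2->0
3 1.8963 0->2
4 2.4207 2->0
5 2.9292 0->2
final: 2 3.6375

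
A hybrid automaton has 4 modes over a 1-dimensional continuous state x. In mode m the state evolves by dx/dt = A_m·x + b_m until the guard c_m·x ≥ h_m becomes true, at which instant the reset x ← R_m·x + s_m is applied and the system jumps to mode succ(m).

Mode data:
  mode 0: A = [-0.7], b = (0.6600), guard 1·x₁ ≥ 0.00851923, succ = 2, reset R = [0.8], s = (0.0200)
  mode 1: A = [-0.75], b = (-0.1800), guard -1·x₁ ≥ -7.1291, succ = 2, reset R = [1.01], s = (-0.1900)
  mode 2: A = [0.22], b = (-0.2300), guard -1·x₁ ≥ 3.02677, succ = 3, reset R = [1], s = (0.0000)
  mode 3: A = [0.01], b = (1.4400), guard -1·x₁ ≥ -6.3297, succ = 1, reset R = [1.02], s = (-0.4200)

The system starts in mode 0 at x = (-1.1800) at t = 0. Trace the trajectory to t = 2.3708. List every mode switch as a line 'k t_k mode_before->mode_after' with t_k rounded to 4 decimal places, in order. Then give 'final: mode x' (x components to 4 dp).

1 1.1724 0->2
final: 2 -0.2805

Mode 0: guard c·x = 0.0085 hit at Δt = 1.1724 (t = 1.1724), x⁻ = (0.0085) → reset → x⁺ = (0.0268), jump to mode 2
Mode 2: flow for 1.1984 to horizon, guard not reached → x = (-0.2805)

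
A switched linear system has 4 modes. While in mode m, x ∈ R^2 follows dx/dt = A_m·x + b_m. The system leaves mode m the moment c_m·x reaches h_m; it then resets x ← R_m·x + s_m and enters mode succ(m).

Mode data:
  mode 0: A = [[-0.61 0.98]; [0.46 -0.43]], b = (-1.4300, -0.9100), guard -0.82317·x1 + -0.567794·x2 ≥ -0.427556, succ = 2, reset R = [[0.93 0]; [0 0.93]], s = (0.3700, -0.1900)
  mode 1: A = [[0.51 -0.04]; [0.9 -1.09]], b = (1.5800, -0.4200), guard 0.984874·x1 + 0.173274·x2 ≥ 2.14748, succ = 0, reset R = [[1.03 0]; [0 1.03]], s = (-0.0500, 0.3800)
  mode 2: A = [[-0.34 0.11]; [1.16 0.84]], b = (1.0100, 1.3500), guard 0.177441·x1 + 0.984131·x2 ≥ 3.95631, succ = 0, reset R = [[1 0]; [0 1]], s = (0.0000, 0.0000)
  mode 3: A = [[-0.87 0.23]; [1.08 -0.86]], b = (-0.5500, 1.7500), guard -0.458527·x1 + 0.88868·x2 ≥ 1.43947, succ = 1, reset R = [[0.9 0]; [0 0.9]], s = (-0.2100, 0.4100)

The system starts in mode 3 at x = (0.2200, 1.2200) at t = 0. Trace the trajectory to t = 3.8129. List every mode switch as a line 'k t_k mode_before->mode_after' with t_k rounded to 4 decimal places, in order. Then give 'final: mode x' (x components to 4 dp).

Mode 3: guard c·x = 1.4395 hit at Δt = 0.6693 (t = 0.6693), x⁻ = (0.0159, 1.6280) → reset → x⁺ = (-0.1957, 1.8752), jump to mode 1
Mode 1: guard c·x = 2.1475 hit at Δt = 1.1416 (t = 1.8109), x⁻ = (2.0270, 0.8721) → reset → x⁺ = (2.0378, 1.2783), jump to mode 0
Mode 0: guard c·x = -0.4276 hit at Δt = 1.3143 (t = 3.1252), x⁻ = (0.3045, 0.3115) → reset → x⁺ = (0.6532, 0.0997), jump to mode 2
Mode 2: flow for 0.6877 to horizon, guard not reached → x = (1.2141, 2.4097)

1 0.6693 3->1
2 1.8109 1->0
3 3.1252 0->2
final: 2 1.2141 2.4097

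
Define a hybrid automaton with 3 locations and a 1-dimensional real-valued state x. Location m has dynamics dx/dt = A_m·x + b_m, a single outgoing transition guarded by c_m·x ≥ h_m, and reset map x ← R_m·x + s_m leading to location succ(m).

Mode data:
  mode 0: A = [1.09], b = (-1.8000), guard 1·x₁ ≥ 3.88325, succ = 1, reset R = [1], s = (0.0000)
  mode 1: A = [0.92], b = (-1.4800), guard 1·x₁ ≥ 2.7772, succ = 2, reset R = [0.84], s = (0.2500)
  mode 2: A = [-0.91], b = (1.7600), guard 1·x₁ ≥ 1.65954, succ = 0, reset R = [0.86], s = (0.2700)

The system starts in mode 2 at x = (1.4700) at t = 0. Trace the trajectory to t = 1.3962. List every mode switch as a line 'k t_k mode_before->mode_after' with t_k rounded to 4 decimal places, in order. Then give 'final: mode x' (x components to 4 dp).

1 0.5769 2->0
final: 0 1.7633

Mode 2: guard c·x = 1.6595 hit at Δt = 0.5769 (t = 0.5769), x⁻ = (1.6595) → reset → x⁺ = (1.6972), jump to mode 0
Mode 0: flow for 0.8193 to horizon, guard not reached → x = (1.7633)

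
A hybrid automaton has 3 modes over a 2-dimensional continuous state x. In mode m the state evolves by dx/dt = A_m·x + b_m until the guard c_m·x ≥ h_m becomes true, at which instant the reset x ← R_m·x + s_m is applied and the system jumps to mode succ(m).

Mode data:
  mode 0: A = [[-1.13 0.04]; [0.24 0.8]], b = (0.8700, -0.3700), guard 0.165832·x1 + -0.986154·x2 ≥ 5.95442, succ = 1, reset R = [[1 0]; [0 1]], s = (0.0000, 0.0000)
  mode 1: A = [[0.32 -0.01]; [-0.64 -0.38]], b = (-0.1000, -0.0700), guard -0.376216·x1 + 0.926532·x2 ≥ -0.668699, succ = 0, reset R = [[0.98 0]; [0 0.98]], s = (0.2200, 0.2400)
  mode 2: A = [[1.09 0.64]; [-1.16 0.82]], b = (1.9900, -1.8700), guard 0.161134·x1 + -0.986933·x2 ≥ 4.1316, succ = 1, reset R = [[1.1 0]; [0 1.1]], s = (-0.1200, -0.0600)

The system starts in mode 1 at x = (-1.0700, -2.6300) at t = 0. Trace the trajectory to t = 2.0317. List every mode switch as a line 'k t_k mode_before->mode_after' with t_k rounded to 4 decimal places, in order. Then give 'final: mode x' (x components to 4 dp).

Mode 1: guard c·x = -0.6687 hit at Δt = 0.8731 (t = 0.8731), x⁻ = (-1.4955, -1.3290) → reset → x⁺ = (-1.2456, -1.0624), jump to mode 0
Mode 0: flow for 1.1586 to horizon, guard not reached → x = (0.1624, -3.6143)

1 0.8731 1->0
final: 0 0.1624 -3.6143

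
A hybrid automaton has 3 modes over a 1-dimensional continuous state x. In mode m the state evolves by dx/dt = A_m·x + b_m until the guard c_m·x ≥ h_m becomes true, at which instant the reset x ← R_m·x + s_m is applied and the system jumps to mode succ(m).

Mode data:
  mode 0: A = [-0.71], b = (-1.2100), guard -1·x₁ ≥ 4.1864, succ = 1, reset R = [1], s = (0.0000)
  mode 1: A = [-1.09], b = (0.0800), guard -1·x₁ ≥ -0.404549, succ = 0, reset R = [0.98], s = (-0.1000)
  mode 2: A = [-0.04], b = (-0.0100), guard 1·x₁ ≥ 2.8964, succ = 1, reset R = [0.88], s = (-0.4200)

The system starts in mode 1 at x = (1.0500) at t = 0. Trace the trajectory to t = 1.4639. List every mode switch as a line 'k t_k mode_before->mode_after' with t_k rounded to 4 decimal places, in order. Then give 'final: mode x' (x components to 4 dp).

1 0.9922 1->0
final: 0 -0.2729

Mode 1: guard c·x = -0.4045 hit at Δt = 0.9922 (t = 0.9922), x⁻ = (0.4045) → reset → x⁺ = (0.2965), jump to mode 0
Mode 0: flow for 0.4717 to horizon, guard not reached → x = (-0.2729)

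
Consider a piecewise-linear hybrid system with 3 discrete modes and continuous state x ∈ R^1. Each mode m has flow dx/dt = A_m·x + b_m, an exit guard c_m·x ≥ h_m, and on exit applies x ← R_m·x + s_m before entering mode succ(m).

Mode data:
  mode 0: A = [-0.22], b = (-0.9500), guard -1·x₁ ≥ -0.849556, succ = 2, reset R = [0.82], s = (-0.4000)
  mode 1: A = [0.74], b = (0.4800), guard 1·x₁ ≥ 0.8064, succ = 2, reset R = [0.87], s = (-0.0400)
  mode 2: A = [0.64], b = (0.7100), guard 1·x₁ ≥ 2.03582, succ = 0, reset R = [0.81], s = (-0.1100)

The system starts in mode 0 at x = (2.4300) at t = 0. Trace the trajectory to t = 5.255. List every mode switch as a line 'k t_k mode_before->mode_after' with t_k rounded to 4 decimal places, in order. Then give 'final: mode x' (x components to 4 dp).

1 1.2129 0->2
2 2.4709 2->0
3 3.0402 0->2
4 4.2982 2->0
5 4.8674 0->2
final: 2 0.6925

Mode 0: guard c·x = -0.8496 hit at Δt = 1.2129 (t = 1.2129), x⁻ = (0.8496) → reset → x⁺ = (0.2966), jump to mode 2
Mode 2: guard c·x = 2.0358 hit at Δt = 1.2580 (t = 2.4709), x⁻ = (2.0358) → reset → x⁺ = (1.5390), jump to mode 0
Mode 0: guard c·x = -0.8496 hit at Δt = 0.5693 (t = 3.0402), x⁻ = (0.8496) → reset → x⁺ = (0.2966), jump to mode 2
Mode 2: guard c·x = 2.0358 hit at Δt = 1.2580 (t = 4.2982), x⁻ = (2.0358) → reset → x⁺ = (1.5390), jump to mode 0
Mode 0: guard c·x = -0.8496 hit at Δt = 0.5693 (t = 4.8674), x⁻ = (0.8496) → reset → x⁺ = (0.2966), jump to mode 2
Mode 2: flow for 0.3876 to horizon, guard not reached → x = (0.6925)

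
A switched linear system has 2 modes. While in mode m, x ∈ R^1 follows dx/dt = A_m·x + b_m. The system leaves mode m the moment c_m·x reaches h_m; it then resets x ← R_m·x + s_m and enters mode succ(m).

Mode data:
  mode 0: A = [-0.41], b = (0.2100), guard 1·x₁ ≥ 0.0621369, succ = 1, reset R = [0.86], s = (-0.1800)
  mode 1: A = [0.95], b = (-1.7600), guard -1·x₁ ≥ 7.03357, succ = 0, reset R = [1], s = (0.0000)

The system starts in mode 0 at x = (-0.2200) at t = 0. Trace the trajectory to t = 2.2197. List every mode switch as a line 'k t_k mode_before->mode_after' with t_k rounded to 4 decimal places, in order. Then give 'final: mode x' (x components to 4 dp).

1 1.1870 0->1
final: 1 -3.4265

Mode 0: guard c·x = 0.0621 hit at Δt = 1.1870 (t = 1.1870), x⁻ = (0.0621) → reset → x⁺ = (-0.1266), jump to mode 1
Mode 1: flow for 1.0327 to horizon, guard not reached → x = (-3.4265)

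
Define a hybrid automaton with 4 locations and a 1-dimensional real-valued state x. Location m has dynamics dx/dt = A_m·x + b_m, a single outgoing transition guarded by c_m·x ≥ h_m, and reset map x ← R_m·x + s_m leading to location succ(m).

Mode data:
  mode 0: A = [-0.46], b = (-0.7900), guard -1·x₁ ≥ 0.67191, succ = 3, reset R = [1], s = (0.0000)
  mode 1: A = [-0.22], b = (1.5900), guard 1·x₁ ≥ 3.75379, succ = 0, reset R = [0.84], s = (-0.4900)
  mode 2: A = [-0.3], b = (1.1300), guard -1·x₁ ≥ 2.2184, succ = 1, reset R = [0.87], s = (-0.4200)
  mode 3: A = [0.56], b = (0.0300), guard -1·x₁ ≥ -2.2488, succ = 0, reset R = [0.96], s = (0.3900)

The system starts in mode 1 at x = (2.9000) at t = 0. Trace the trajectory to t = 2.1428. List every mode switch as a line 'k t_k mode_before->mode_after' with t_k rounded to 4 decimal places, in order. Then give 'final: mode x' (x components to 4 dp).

Mode 1: guard c·x = 3.7538 hit at Δt = 0.9990 (t = 0.9990), x⁻ = (3.7538) → reset → x⁺ = (2.6632), jump to mode 0
Mode 0: flow for 1.1438 to horizon, guard not reached → x = (0.8710)

1 0.9990 1->0
final: 0 0.8710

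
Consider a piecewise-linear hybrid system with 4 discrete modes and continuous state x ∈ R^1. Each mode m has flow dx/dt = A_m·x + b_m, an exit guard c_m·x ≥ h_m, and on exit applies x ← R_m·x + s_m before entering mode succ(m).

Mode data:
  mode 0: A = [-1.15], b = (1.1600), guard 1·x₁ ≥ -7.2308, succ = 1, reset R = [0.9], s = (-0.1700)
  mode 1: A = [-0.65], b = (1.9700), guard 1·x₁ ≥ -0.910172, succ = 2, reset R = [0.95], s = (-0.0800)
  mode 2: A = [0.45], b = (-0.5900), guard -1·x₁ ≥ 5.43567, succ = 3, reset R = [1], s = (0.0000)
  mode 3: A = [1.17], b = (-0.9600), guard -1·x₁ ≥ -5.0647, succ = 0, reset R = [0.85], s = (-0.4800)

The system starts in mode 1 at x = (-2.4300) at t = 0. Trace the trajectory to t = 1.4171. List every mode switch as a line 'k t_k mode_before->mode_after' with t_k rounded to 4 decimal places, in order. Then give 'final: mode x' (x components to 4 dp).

Mode 1: guard c·x = -0.9102 hit at Δt = 0.5018 (t = 0.5018), x⁻ = (-0.9102) → reset → x⁺ = (-0.9447), jump to mode 2
Mode 2: flow for 0.9153 to horizon, guard not reached → x = (-2.0943)

1 0.5018 1->2
final: 2 -2.0943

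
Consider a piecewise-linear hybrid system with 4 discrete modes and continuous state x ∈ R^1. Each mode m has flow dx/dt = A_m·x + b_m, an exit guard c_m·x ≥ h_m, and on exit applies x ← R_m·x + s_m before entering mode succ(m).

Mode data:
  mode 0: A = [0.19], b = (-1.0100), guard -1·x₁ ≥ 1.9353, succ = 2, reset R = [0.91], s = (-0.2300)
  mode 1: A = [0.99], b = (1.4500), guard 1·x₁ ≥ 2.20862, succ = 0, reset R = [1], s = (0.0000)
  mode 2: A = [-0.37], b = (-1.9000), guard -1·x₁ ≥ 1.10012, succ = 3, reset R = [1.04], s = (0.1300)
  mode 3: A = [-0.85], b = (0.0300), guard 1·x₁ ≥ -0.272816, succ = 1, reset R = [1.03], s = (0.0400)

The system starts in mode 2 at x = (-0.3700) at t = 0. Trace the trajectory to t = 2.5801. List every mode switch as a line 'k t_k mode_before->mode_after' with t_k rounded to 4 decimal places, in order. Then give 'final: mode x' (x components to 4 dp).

1 0.4495 2->3
2 1.8913 3->1
final: 1 0.9553

Mode 2: guard c·x = 1.1001 hit at Δt = 0.4495 (t = 0.4495), x⁻ = (-1.1001) → reset → x⁺ = (-1.0141), jump to mode 3
Mode 3: guard c·x = -0.2728 hit at Δt = 1.4418 (t = 1.8913), x⁻ = (-0.2728) → reset → x⁺ = (-0.2410), jump to mode 1
Mode 1: flow for 0.6888 to horizon, guard not reached → x = (0.9553)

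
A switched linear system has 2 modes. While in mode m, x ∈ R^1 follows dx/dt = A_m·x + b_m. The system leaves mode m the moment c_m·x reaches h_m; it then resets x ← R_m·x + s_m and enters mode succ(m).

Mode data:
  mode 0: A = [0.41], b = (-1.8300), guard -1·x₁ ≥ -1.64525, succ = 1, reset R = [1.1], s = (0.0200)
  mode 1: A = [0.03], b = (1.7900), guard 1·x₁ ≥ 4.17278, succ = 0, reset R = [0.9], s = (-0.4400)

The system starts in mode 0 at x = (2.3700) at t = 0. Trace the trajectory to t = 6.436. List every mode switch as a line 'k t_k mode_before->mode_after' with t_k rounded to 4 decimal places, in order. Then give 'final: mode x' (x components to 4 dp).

Mode 0: guard c·x = -1.6453 hit at Δt = 0.7251 (t = 0.7251), x⁻ = (1.6453) → reset → x⁺ = (1.8298), jump to mode 1
Mode 1: guard c·x = 4.1728 hit at Δt = 1.2464 (t = 1.9715), x⁻ = (4.1728) → reset → x⁺ = (3.3155), jump to mode 0
Mode 0: guard c·x = -1.6453 hit at Δt = 2.1906 (t = 4.1621), x⁻ = (1.6452) → reset → x⁺ = (1.8298), jump to mode 1
Mode 1: guard c·x = 4.1728 hit at Δt = 1.2464 (t = 5.4085), x⁻ = (4.1728) → reset → x⁺ = (3.3155), jump to mode 0
Mode 0: flow for 1.0275 to horizon, guard not reached → x = (2.7141)

1 0.7251 0->1
2 1.9715 1->0
3 4.1621 0->1
4 5.4085 1->0
final: 0 2.7141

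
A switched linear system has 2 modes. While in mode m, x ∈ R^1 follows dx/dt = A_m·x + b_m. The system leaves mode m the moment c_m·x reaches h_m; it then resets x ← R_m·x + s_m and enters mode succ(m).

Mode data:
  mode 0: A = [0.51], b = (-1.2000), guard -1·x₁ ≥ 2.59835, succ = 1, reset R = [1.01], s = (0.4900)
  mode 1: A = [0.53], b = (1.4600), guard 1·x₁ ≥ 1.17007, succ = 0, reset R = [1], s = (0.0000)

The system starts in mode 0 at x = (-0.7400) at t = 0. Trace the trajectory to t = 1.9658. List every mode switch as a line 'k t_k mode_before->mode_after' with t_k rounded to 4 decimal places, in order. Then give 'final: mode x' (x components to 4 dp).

Mode 0: guard c·x = 2.5983 hit at Δt = 0.9226 (t = 0.9226), x⁻ = (-2.5983) → reset → x⁺ = (-2.1343), jump to mode 1
Mode 1: flow for 1.0432 to horizon, guard not reached → x = (-1.6763)

1 0.9226 0->1
final: 1 -1.6763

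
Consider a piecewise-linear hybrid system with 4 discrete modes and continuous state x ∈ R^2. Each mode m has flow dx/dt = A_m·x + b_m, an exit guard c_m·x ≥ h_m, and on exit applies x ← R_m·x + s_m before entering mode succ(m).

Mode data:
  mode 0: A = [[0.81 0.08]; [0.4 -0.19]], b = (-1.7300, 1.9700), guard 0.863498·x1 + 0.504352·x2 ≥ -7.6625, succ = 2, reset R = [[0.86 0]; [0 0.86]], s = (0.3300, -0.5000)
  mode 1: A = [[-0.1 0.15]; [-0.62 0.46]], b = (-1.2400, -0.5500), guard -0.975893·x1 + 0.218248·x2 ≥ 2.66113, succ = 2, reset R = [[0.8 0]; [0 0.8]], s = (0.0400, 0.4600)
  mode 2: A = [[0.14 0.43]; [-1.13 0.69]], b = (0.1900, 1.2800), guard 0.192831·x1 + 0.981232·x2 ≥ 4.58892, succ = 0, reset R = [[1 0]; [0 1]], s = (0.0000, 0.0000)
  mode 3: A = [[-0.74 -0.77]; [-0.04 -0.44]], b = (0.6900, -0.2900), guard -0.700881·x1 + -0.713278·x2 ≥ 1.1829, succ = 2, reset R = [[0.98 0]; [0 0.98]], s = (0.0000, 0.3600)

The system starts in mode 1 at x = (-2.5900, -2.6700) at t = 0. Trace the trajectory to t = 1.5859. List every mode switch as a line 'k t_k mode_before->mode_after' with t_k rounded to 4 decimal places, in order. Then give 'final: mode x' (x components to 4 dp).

1 0.5407 1->2
final: 2 -2.5717 3.3718

Mode 1: guard c·x = 2.6611 hit at Δt = 0.5407 (t = 0.5407), x⁻ = (-3.3177, -2.6418) → reset → x⁺ = (-2.6141, -1.6534), jump to mode 2
Mode 2: flow for 1.0452 to horizon, guard not reached → x = (-2.5717, 3.3718)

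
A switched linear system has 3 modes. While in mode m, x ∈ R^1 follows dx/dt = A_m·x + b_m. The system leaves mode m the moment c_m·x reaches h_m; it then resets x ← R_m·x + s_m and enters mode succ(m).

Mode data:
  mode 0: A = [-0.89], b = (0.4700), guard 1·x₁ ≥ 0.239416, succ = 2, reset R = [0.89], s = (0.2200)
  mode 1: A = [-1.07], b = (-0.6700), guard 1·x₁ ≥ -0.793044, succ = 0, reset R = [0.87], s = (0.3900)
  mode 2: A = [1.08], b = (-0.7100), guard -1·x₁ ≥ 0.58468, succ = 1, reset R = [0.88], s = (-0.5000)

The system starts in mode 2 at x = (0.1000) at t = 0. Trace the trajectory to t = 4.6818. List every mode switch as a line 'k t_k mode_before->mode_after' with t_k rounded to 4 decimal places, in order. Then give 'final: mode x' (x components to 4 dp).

Mode 2: guard c·x = 0.5847 hit at Δt = 0.7419 (t = 0.7419), x⁻ = (-0.5847) → reset → x⁺ = (-1.0145), jump to mode 1
Mode 1: guard c·x = -0.7930 hit at Δt = 0.7894 (t = 1.5313), x⁻ = (-0.7930) → reset → x⁺ = (-0.2999), jump to mode 0
Mode 0: guard c·x = 0.2394 hit at Δt = 1.1840 (t = 2.7153), x⁻ = (0.2394) → reset → x⁺ = (0.4331), jump to mode 2
Mode 2: guard c·x = 0.5847 hit at Δt = 1.5847 (t = 4.3000), x⁻ = (-0.5847) → reset → x⁺ = (-1.0145), jump to mode 1
Mode 1: flow for 0.3818 to horizon, guard not reached → x = (-0.8843)

1 0.7419 2->1
2 1.5313 1->0
3 2.7153 0->2
4 4.3000 2->1
final: 1 -0.8843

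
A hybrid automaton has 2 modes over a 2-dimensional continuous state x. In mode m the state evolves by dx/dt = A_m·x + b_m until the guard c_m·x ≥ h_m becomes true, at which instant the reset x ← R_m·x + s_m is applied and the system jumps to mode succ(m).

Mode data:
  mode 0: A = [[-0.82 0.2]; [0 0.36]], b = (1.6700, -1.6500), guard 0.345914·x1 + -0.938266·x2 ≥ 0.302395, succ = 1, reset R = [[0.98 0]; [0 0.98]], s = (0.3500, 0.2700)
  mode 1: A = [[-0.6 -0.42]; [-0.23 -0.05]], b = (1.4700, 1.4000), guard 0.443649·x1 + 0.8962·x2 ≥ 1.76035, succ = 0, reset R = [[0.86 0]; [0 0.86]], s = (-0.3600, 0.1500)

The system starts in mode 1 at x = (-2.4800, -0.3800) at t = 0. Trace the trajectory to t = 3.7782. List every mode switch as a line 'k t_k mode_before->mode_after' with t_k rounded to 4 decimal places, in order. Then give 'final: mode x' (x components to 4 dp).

Mode 1: guard c·x = 1.7604 hit at Δt = 1.4907 (t = 1.4907), x⁻ = (0.0020, 1.9632) → reset → x⁺ = (-0.3582, 1.8384), jump to mode 0
Mode 0: guard c·x = 0.3024 hit at Δt = 1.3113 (t = 2.8020), x⁻ = (1.3687, 0.1823) → reset → x⁺ = (1.6913, 0.4487), jump to mode 1
Mode 1: guard c·x = 1.7604 hit at Δt = 0.6716 (t = 3.4736), x⁻ = (1.7583, 1.0938) → reset → x⁺ = (1.1521, 1.0907), jump to mode 0
Mode 0: flow for 0.3046 to horizon, guard not reached → x = (1.3952, 0.6859)

1 1.4907 1->0
2 2.8020 0->1
3 3.4736 1->0
final: 0 1.3952 0.6859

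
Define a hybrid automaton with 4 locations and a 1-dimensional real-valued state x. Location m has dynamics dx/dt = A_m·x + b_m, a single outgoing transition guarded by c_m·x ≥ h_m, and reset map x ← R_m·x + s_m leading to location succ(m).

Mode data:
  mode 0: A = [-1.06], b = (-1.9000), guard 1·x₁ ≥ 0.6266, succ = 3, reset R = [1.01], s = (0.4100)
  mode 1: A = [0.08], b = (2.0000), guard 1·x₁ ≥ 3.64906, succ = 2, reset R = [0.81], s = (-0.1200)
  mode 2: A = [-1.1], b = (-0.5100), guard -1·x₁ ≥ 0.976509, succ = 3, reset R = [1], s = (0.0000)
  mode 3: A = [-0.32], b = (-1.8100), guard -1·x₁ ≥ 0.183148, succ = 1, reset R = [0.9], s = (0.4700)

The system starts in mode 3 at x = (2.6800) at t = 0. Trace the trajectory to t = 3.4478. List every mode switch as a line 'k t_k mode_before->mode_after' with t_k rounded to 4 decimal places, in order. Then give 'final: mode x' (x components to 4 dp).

Mode 3: guard c·x = 0.1831 hit at Δt = 1.3149 (t = 1.3149), x⁻ = (-0.1831) → reset → x⁺ = (0.3052), jump to mode 1
Mode 1: guard c·x = 3.6491 hit at Δt = 1.5514 (t = 2.8663), x⁻ = (3.6491) → reset → x⁺ = (2.8357), jump to mode 2
Mode 2: flow for 0.5815 to horizon, guard not reached → x = (1.2767)

1 1.3149 3->1
2 2.8663 1->2
final: 2 1.2767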